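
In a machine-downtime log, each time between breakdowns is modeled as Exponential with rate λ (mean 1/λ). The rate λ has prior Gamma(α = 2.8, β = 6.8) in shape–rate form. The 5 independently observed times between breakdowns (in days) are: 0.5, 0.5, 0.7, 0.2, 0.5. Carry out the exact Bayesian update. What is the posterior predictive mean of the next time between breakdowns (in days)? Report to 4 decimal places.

With a Gamma(shape α, rate β) prior on the exponential rate λ, the posterior after n observations with total T = Σxᵢ is Gamma(α+n, β+T).
Sum of observations T = 2.4 days; n = 5.
Posterior: Gamma(2.8+5, 6.8+2.4) = Gamma(7.8, 9.2).
The predictive distribution for the next observation is Lomax; its mean is β/(α−1) = 9.2/6.8 = 1.3529.

1.3529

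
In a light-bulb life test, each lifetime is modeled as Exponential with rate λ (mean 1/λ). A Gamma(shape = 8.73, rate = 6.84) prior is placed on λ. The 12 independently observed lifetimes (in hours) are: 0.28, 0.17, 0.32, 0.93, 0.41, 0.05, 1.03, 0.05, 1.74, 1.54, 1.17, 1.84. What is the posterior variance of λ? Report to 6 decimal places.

0.077357

With a Gamma(shape α, rate β) prior on the exponential rate λ, the posterior after n observations with total T = Σxᵢ is Gamma(α+n, β+T).
Sum of observations T = 9.53 hours; n = 12.
Posterior: Gamma(8.73+12, 6.84+9.53) = Gamma(20.73, 16.37).
Var = α/β² = 0.077357.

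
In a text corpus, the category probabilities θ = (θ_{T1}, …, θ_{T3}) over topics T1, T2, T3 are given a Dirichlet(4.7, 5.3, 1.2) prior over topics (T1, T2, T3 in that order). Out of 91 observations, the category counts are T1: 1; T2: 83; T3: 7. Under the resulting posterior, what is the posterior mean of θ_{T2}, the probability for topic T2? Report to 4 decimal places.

The Dirichlet prior is conjugate to the Multinomial likelihood: each posterior αⱼ = prior αⱼ + observed count nⱼ.
Posterior concentration: (5.7, 88.3, 8.2), total = 102.2.
E[θ_{T2}|data] = α_{T2}/Σα = 88.3/102.2 = 0.8640.

0.8640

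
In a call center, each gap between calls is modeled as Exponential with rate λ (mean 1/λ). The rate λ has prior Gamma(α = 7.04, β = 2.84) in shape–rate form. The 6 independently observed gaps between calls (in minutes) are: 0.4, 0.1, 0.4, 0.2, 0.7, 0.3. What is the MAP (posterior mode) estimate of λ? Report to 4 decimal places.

2.4372

With a Gamma(shape α, rate β) prior on the exponential rate λ, the posterior after n observations with total T = Σxᵢ is Gamma(α+n, β+T).
Sum of observations T = 2.1 minutes; n = 6.
Posterior: Gamma(7.04+6, 2.84+2.1) = Gamma(13.04, 4.94).
Mode = (α−1)/β = 2.4372.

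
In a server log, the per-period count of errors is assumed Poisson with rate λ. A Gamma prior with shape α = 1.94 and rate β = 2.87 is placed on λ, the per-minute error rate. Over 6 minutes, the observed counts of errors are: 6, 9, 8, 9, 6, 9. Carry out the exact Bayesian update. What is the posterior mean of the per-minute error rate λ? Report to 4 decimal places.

5.5175

With a Gamma(shape α, rate β) prior, the Poisson likelihood is conjugate: the posterior is Gamma(α + ΣXᵢ, β + n).
Sum of counts S = 47 over n = 6 minutes.
Posterior: Gamma(α+S, β+n) = Gamma(1.94+47, 2.87+6) = Gamma(48.94, 8.87).
Posterior mean = α/β = 48.94/8.87 = 5.5175.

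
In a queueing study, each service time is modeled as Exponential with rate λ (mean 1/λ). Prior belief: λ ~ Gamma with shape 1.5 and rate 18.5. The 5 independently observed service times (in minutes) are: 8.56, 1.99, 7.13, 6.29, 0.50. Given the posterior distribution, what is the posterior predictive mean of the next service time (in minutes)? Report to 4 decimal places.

With a Gamma(shape α, rate β) prior on the exponential rate λ, the posterior after n observations with total T = Σxᵢ is Gamma(α+n, β+T).
Sum of observations T = 24.47 minutes; n = 5.
Posterior: Gamma(1.5+5, 18.5+24.47) = Gamma(6.5, 42.97).
The predictive distribution for the next observation is Lomax; its mean is β/(α−1) = 42.97/5.5 = 7.8127.

7.8127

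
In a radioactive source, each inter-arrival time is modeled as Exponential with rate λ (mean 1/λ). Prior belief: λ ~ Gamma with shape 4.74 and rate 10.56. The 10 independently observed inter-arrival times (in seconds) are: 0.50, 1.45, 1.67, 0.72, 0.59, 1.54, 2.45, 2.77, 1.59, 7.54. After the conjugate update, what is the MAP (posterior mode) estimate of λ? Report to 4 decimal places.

0.4379

With a Gamma(shape α, rate β) prior on the exponential rate λ, the posterior after n observations with total T = Σxᵢ is Gamma(α+n, β+T).
Sum of observations T = 20.82 seconds; n = 10.
Posterior: Gamma(4.74+10, 10.56+20.82) = Gamma(14.74, 31.38).
Mode = (α−1)/β = 0.4379.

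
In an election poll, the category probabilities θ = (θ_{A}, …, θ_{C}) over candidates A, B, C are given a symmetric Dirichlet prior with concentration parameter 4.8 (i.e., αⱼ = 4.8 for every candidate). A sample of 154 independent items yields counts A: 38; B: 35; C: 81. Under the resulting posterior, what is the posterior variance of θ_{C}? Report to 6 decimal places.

0.001475

The Dirichlet prior is conjugate to the Multinomial likelihood: each posterior αⱼ = prior αⱼ + observed count nⱼ.
Posterior concentration: (42.8, 39.8, 85.8), total = 168.4.
Var[θ_j] = α_j(Σα−α_j)/((Σα)²(Σα+1)) = 85.8·82.6/(168.4²·169.4) = 0.001475.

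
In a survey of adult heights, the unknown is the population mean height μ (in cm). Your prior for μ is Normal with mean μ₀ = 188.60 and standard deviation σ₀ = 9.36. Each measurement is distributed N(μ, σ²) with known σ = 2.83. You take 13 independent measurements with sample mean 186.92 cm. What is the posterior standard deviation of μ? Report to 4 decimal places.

0.7822

For Normal data with known variance σ², a Normal(μ₀, σ₀²) prior on μ is conjugate. Posterior precision = 1/σ₀² + n/σ²; posterior mean is the precision-weighted average of μ₀ and x̄.
σ₀² = 9.36² = 87.6096, σ² = 2.83² = 8.0089; σ² + n·σ₀² = 8.0089 + 13·87.6096 = 1146.9337.
Posterior precision = 1/σ₀² + n/σ² = 1/87.6096 + 13/8.0089 = (σ² + n·σ₀²)/(σ₀²σ²) = 1146.9337/(87.6096·8.0089); posterior variance σₙ² = σ₀²σ²/(σ² + n·σ₀²) = 87.6096·8.0089/1146.9337 = 0.611767.
Posterior SD = √σₙ² = √(87.6096·8.0089/1146.9337) = 0.7822.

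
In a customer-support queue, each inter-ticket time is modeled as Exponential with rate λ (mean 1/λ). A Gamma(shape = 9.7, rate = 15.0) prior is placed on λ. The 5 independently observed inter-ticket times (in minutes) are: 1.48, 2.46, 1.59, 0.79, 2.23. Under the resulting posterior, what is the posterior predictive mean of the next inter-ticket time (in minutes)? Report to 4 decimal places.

1.7190

With a Gamma(shape α, rate β) prior on the exponential rate λ, the posterior after n observations with total T = Σxᵢ is Gamma(α+n, β+T).
Sum of observations T = 8.55 minutes; n = 5.
Posterior: Gamma(9.7+5, 15.0+8.55) = Gamma(14.7, 23.55).
The predictive distribution for the next observation is Lomax; its mean is β/(α−1) = 23.55/13.7 = 1.7190.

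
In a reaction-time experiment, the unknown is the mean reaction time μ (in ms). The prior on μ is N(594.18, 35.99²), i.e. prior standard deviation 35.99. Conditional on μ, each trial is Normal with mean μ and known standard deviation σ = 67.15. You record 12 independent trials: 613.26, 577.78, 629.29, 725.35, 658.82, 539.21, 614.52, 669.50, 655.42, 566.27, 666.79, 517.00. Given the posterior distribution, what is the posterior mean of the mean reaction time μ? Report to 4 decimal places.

613.7554

For Normal data with known variance σ², a Normal(μ₀, σ₀²) prior on μ is conjugate. Posterior precision = 1/σ₀² + n/σ²; posterior mean is the precision-weighted average of μ₀ and x̄.
Σxᵢ = 613.26 + 577.78 + 629.29 + 725.35 + 658.82 + 539.21 + 614.52 + 669.50 + 655.42 + 566.27 + 666.79 + 517.00 = 7433.21, so n·x̄ = 7433.21.
σ₀² = 35.99² = 1295.2801, σ² = 67.15² = 4509.1225; σ² + n·σ₀² = 4509.1225 + 12·1295.2801 = 20052.4837.
Posterior mean = (μ₀/σ₀² + n·x̄/σ²)/(1/σ₀² + n/σ²) = (σ²·μ₀ + σ₀²·n·x̄)/(σ² + n·σ₀²) = (4509.1225·594.18 + 1295.2801·7433.21)/20052.4837 = 12307319.399171/20052.4837 = 613.7554.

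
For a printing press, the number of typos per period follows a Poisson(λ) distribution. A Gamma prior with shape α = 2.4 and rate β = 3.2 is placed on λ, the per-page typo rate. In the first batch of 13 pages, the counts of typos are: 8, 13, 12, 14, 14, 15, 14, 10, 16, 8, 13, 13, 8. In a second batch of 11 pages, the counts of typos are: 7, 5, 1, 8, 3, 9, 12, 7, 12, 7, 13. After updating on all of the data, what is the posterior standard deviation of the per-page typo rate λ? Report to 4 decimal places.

With a Gamma(shape α, rate β) prior, the Poisson likelihood is conjugate: the posterior is Gamma(α + ΣXᵢ, β + n).
Batch 1: sum of counts S = 158 over n = 13 pages.
After batch 1: Gamma(α+S, β+n) = Gamma(2.4+158, 3.2+13) = Gamma(160.4, 16.2).
Batch 2: sum of counts S = 84 over n = 11 pages.
After batch 2: Gamma(α+S, β+n) = Gamma(160.4+84, 16.2+11) = Gamma(244.4, 27.2).
SD = √α/β = √244.4/27.2 = 0.5748.

0.5748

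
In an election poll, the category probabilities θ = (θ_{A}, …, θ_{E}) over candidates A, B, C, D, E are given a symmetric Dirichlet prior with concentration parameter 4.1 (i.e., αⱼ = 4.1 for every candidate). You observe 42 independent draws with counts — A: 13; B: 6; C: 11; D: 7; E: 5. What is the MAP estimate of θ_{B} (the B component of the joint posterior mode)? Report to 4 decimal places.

The Dirichlet prior is conjugate to the Multinomial likelihood: each posterior αⱼ = prior αⱼ + observed count nⱼ.
Posterior concentration: (17.1, 10.1, 15.1, 11.1, 9.1), total = 62.5.
Joint mode component: (α_{B}−1)/(Σα−K) = 9.1/57.5 = 0.1583.

0.1583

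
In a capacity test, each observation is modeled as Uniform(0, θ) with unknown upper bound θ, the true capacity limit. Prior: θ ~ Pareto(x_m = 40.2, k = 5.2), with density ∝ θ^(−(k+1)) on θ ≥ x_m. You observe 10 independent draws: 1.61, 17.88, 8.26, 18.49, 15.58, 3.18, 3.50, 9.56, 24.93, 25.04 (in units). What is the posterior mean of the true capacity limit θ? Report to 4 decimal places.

A Pareto(scale x_m, shape k) prior on the upper bound θ of Uniform(0, θ) is conjugate: posterior is Pareto(max(x_m, max xᵢ), k + n).
Sample maximum = 25.04; prior scale x_m = 40.2 → posterior scale = max = 40.20.
Posterior shape = 5.2 + 10 = 15.2.
E[θ|data] = k·x_m/(k−1) = 15.2·40.20/14.2 = 43.0310.

43.0310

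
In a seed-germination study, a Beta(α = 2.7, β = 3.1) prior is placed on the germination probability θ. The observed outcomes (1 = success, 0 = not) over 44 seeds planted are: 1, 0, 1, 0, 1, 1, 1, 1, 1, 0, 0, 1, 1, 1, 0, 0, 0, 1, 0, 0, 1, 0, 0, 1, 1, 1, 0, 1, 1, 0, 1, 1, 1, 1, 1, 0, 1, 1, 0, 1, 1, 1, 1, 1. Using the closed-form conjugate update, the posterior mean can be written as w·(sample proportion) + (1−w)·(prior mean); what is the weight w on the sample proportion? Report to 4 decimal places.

0.8835

The Beta prior is conjugate to a Binomial/Bernoulli likelihood; the update adds successes to α and failures to β.
Posterior mean = (α₀+k)/(α₀+β₀+n) = [n/(α₀+β₀+n)]·(k/n) + [(α₀+β₀)/(α₀+β₀+n)]·α₀/(α₀+β₀), so only n and the prior enter the weight.
The weight on the data is w = n/(α₀+β₀+n) = 44/(2.7+3.1+44) = 44/49.8 = 0.8835.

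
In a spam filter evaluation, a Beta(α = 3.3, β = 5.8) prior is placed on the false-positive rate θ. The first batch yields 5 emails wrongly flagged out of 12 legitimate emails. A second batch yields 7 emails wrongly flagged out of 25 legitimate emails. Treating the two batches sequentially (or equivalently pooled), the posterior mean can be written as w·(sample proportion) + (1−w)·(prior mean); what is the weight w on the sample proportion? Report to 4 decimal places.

0.8026

The Beta prior is conjugate to a Binomial/Bernoulli likelihood; the update adds successes to α and failures to β.
Total number of legitimate emails: n = 12 + 25 = 37.
Posterior mean = (α₀+k)/(α₀+β₀+n) = [n/(α₀+β₀+n)]·(k/n) + [(α₀+β₀)/(α₀+β₀+n)]·α₀/(α₀+β₀), so only n and the prior enter the weight.
The weight on the data is w = n/(α₀+β₀+n) = 37/(3.3+5.8+37) = 37/46.1 = 0.8026.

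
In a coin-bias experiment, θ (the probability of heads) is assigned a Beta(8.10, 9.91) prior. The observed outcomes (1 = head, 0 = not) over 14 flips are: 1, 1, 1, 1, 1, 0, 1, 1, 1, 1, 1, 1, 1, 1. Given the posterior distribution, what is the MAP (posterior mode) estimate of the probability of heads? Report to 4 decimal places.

The Beta prior is conjugate to a Binomial/Bernoulli likelihood; the update adds successes to α and failures to β.
Posterior: Beta(α+k, β+n−k) = Beta(8.10+13, 9.91+1) = Beta(21.10, 10.91).
Mode of Beta(a,b) for a,b>1 is (a−1)/(a+b−2) = 20.10/30.01 = 0.6698.

0.6698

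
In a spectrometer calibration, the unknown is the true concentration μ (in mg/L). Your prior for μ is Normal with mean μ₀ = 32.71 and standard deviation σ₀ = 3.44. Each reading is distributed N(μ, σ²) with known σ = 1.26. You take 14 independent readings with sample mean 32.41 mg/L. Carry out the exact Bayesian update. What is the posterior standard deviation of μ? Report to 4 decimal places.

For Normal data with known variance σ², a Normal(μ₀, σ₀²) prior on μ is conjugate. Posterior precision = 1/σ₀² + n/σ²; posterior mean is the precision-weighted average of μ₀ and x̄.
σ₀² = 3.44² = 11.8336, σ² = 1.26² = 1.5876; σ² + n·σ₀² = 1.5876 + 14·11.8336 = 167.258.
Posterior precision = 1/σ₀² + n/σ² = 1/11.8336 + 14/1.5876 = (σ² + n·σ₀²)/(σ₀²σ²) = 167.258/(11.8336·1.5876); posterior variance σₙ² = σ₀²σ²/(σ² + n·σ₀²) = 11.8336·1.5876/167.258 = 0.112324.
Posterior SD = √σₙ² = √(11.8336·1.5876/167.258) = 0.3351.

0.3351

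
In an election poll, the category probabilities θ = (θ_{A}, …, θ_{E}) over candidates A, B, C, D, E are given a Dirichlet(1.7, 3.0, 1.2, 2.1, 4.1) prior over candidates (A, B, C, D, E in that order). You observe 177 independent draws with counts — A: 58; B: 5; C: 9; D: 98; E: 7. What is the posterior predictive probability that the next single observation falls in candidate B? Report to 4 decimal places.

0.0423

The Dirichlet prior is conjugate to the Multinomial likelihood: each posterior αⱼ = prior αⱼ + observed count nⱼ.
Posterior concentration: (59.7, 8.0, 10.2, 100.1, 11.1), total = 189.1.
P(next = B | data) = α_{B}/Σα = 0.0423.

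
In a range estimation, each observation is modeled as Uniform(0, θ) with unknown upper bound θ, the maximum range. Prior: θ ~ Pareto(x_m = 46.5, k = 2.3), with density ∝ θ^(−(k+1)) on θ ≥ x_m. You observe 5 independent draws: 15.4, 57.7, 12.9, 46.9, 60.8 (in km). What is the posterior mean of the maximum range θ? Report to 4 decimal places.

70.4508

A Pareto(scale x_m, shape k) prior on the upper bound θ of Uniform(0, θ) is conjugate: posterior is Pareto(max(x_m, max xᵢ), k + n).
Sample maximum = 60.8; prior scale x_m = 46.5 → posterior scale = max = 60.8.
Posterior shape = 2.3 + 5 = 7.3.
E[θ|data] = k·x_m/(k−1) = 7.3·60.8/6.3 = 70.4508.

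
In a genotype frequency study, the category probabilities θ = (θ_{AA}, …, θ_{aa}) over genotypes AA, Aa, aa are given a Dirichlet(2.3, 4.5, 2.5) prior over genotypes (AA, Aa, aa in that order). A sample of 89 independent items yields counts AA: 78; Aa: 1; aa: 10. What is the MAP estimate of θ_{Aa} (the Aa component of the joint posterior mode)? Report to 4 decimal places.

The Dirichlet prior is conjugate to the Multinomial likelihood: each posterior αⱼ = prior αⱼ + observed count nⱼ.
Posterior concentration: (80.3, 5.5, 12.5), total = 98.3.
Joint mode component: (α_{Aa}−1)/(Σα−K) = 4.5/95.3 = 0.0472.

0.0472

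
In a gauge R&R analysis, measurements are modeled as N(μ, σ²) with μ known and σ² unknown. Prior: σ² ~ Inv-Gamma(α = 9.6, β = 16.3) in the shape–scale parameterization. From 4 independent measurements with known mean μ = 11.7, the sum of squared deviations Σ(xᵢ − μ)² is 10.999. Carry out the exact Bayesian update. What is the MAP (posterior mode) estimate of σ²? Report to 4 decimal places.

1.7301

With known mean μ and an Inverse-Gamma(α, β) prior on σ², the Normal likelihood is conjugate: posterior is Inv-Gamma(α + n/2, β + Σ(xᵢ−μ)²/2).
Posterior: Inv-Gamma(9.6 + 4/2, 16.3 + 10.999/2) = Inv-Gamma(11.60, 21.7995).
Mode = β/(α+1) = 21.7995/12.60 = 1.7301.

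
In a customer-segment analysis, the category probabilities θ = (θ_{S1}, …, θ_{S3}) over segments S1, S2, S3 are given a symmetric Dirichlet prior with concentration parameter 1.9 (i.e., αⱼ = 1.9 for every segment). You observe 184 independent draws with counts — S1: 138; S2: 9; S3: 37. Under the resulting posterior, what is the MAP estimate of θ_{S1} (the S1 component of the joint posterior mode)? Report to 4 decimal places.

0.7440

The Dirichlet prior is conjugate to the Multinomial likelihood: each posterior αⱼ = prior αⱼ + observed count nⱼ.
Posterior concentration: (139.9, 10.9, 38.9), total = 189.7.
Joint mode component: (α_{S1}−1)/(Σα−K) = 138.9/186.7 = 0.7440.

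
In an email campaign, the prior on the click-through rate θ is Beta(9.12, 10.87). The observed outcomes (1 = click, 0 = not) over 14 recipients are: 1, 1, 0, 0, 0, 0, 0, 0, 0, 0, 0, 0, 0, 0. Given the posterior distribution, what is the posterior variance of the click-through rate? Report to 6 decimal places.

The Beta prior is conjugate to a Binomial/Bernoulli likelihood; the update adds successes to α and failures to β.
Posterior: Beta(α+k, β+n−k) = Beta(9.12+2, 10.87+12) = Beta(11.12, 22.87).
Var = αβ/((α+β)²(α+β+1)) = 11.12·22.87/(33.99²·34.99) = 0.006291.

0.006291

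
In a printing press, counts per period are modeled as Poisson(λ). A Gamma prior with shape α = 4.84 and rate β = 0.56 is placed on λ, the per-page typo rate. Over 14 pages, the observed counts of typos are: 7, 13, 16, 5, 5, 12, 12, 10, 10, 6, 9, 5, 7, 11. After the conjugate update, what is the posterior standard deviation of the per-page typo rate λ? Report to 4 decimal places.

With a Gamma(shape α, rate β) prior, the Poisson likelihood is conjugate: the posterior is Gamma(α + ΣXᵢ, β + n).
Sum of counts S = 128 over n = 14 pages.
Posterior: Gamma(α+S, β+n) = Gamma(4.84+128, 0.56+14) = Gamma(132.84, 14.56).
SD = √α/β = √132.84/14.56 = 0.7916.

0.7916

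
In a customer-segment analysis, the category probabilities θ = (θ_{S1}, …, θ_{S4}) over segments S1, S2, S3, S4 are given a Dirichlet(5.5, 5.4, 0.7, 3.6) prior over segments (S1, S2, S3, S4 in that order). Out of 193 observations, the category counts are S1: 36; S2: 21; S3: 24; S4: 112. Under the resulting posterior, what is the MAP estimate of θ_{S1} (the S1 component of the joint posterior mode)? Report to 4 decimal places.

0.1983

The Dirichlet prior is conjugate to the Multinomial likelihood: each posterior αⱼ = prior αⱼ + observed count nⱼ.
Posterior concentration: (41.5, 26.4, 24.7, 115.6), total = 208.2.
Joint mode component: (α_{S1}−1)/(Σα−K) = 40.5/204.2 = 0.1983.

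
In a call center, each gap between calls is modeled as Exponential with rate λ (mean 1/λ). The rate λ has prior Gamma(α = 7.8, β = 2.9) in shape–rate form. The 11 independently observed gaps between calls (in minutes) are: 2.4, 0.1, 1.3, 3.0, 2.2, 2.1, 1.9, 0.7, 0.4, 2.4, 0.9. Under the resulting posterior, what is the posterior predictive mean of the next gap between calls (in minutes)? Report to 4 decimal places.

1.1404

With a Gamma(shape α, rate β) prior on the exponential rate λ, the posterior after n observations with total T = Σxᵢ is Gamma(α+n, β+T).
Sum of observations T = 17.4 minutes; n = 11.
Posterior: Gamma(7.8+11, 2.9+17.4) = Gamma(18.8, 20.3).
The predictive distribution for the next observation is Lomax; its mean is β/(α−1) = 20.3/17.8 = 1.1404.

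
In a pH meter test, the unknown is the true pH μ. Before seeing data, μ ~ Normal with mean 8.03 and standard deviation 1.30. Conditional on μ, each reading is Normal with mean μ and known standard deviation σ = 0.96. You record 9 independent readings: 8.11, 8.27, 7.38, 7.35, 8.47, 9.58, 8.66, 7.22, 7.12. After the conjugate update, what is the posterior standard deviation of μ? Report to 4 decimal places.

0.3107

For Normal data with known variance σ², a Normal(μ₀, σ₀²) prior on μ is conjugate. Posterior precision = 1/σ₀² + n/σ²; posterior mean is the precision-weighted average of μ₀ and x̄.
σ₀² = 1.30² = 1.69, σ² = 0.96² = 0.9216; σ² + n·σ₀² = 0.9216 + 9·1.69 = 16.1316.
Posterior precision = 1/σ₀² + n/σ² = 1/1.69 + 9/0.9216 = (σ² + n·σ₀²)/(σ₀²σ²) = 16.1316/(1.69·0.9216); posterior variance σₙ² = σ₀²σ²/(σ² + n·σ₀²) = 1.69·0.9216/16.1316 = 0.096550.
Posterior SD = √σₙ² = √(1.69·0.9216/16.1316) = 0.3107.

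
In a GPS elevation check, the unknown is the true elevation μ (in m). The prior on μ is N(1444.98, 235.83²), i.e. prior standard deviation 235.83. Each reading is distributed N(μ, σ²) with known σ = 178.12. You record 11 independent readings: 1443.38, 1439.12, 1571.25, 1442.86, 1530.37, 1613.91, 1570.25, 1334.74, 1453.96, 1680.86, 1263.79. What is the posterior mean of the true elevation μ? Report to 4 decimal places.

For Normal data with known variance σ², a Normal(μ₀, σ₀²) prior on μ is conjugate. Posterior precision = 1/σ₀² + n/σ²; posterior mean is the precision-weighted average of μ₀ and x̄.
Σxᵢ = 1443.38 + 1439.12 + 1571.25 + 1442.86 + 1530.37 + 1613.91 + 1570.25 + 1334.74 + 1453.96 + 1680.86 + 1263.79 = 16344.49, so n·x̄ = 16344.49.
σ₀² = 235.83² = 55615.7889, σ² = 178.12² = 31726.7344; σ² + n·σ₀² = 31726.7344 + 11·55615.7889 = 643500.4123.
Posterior mean = (μ₀/σ₀² + n·x̄/σ²)/(1/σ₀² + n/σ²) = (σ²·μ₀ + σ₀²·n·x̄)/(σ² + n·σ₀²) = (31726.7344·1444.98 + 55615.7889·16344.49)/643500.4123 = 954856202.191473/643500.4123 = 1483.8471.

1483.8471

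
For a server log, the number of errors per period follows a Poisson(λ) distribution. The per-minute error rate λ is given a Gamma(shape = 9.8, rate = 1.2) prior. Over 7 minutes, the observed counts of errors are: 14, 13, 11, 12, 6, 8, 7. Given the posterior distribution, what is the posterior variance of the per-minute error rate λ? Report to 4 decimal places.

1.2017

With a Gamma(shape α, rate β) prior, the Poisson likelihood is conjugate: the posterior is Gamma(α + ΣXᵢ, β + n).
Sum of counts S = 71 over n = 7 minutes.
Posterior: Gamma(α+S, β+n) = Gamma(9.8+71, 1.2+7) = Gamma(80.8, 8.2).
Var = α/β² = 80.8/8.2² = 1.2017.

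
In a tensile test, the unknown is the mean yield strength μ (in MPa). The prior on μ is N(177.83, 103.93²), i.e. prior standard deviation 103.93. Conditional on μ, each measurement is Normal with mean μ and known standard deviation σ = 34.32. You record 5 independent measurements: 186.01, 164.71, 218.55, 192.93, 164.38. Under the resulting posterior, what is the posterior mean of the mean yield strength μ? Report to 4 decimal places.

For Normal data with known variance σ², a Normal(μ₀, σ₀²) prior on μ is conjugate. Posterior precision = 1/σ₀² + n/σ²; posterior mean is the precision-weighted average of μ₀ and x̄.
Σxᵢ = 186.01 + 164.71 + 218.55 + 192.93 + 164.38 = 926.58, so n·x̄ = 926.58.
σ₀² = 103.93² = 10801.4449, σ² = 34.32² = 1177.8624; σ² + n·σ₀² = 1177.8624 + 5·10801.4449 = 55185.0869.
Posterior mean = (μ₀/σ₀² + n·x̄/σ²)/(1/σ₀² + n/σ²) = (σ²·μ₀ + σ₀²·n·x̄)/(σ² + n·σ₀²) = (1177.8624·177.83 + 10801.4449·926.58)/55185.0869 = 10217862.086034/55185.0869 = 185.1562.

185.1562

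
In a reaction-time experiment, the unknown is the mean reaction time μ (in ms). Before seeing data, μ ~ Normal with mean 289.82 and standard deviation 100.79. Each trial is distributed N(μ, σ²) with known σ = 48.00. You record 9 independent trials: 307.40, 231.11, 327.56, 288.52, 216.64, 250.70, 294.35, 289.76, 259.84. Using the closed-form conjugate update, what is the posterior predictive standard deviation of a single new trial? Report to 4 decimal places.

50.5342

For Normal data with known variance σ², a Normal(μ₀, σ₀²) prior on μ is conjugate. Posterior precision = 1/σ₀² + n/σ²; posterior mean is the precision-weighted average of μ₀ and x̄.
σ₀² = 100.79² = 10158.6241, σ² = 48.00² = 2304; σ² + n·σ₀² = 2304 + 9·10158.6241 = 93731.6169.
Posterior precision = 1/σ₀² + n/σ² = 1/10158.6241 + 9/2304 = (σ² + n·σ₀²)/(σ₀²σ²) = 93731.6169/(10158.6241·2304); posterior variance σₙ² = σ₀²σ²/(σ² + n·σ₀²) = 10158.6241·2304/93731.6169 = 249.707310.
Predictive variance for one new observation = σₙ² + σ² = 10158.6241·2304/93731.6169 + 2304 = σ²·(σ₀² + 93731.6169)/93731.6169 = 2304·103890.241/93731.6169 = 2553.707310; SD = √(2304·103890.241/93731.6169) = 50.5342.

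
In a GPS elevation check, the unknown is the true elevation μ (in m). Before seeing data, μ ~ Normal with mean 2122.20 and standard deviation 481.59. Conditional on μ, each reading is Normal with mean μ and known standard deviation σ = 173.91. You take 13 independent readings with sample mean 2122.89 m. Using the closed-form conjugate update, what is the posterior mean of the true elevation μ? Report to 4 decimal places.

2122.8831

For Normal data with known variance σ², a Normal(μ₀, σ₀²) prior on μ is conjugate. Posterior precision = 1/σ₀² + n/σ²; posterior mean is the precision-weighted average of μ₀ and x̄.
n·x̄ = 13·2122.89 = 27597.57.
σ₀² = 481.59² = 231928.9281, σ² = 173.91² = 30244.6881; σ² + n·σ₀² = 30244.6881 + 13·231928.9281 = 3045320.7534.
Posterior mean = (μ₀/σ₀² + n·x̄/σ²)/(1/σ₀² + n/σ²) = (σ²·μ₀ + σ₀²·n·x̄)/(σ² + n·σ₀²) = (30244.6881·2122.20 + 231928.9281·27597.57)/3045320.7534 = 6464860105.350537/3045320.7534 = 2122.8831.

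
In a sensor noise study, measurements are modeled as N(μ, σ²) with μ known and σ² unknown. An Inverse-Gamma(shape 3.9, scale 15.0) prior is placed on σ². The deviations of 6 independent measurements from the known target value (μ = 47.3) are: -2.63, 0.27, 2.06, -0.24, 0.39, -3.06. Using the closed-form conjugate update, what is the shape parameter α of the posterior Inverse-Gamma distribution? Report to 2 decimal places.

With known mean μ and an Inverse-Gamma(α, β) prior on σ², the Normal likelihood is conjugate: posterior is Inv-Gamma(α + n/2, β + Σ(xᵢ−μ)²/2).
Σ(xᵢ−μ)² = (-2.63)² + (0.27)² + (2.06)² + (-0.24)² + (0.39)² + (-3.06)² = 20.8067.
Posterior: Inv-Gamma(3.9 + 6/2, 15.0 + 20.8067/2) = Inv-Gamma(6.90, 25.40335).
Posterior α = 6.90.

6.90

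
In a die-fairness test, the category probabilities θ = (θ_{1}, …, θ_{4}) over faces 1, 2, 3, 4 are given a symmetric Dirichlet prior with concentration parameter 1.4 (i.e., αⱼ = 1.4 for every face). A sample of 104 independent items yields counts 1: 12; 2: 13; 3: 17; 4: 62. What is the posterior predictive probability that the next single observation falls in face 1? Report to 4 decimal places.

0.1223

The Dirichlet prior is conjugate to the Multinomial likelihood: each posterior αⱼ = prior αⱼ + observed count nⱼ.
Posterior concentration: (13.4, 14.4, 18.4, 63.4), total = 109.6.
P(next = 1 | data) = α_{1}/Σα = 0.1223.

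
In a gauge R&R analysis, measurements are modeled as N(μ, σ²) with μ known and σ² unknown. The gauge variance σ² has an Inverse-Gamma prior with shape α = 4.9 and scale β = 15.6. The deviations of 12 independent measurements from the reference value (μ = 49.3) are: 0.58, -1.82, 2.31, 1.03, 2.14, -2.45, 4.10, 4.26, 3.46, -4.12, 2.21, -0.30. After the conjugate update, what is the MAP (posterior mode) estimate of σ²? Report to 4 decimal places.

With known mean μ and an Inverse-Gamma(α, β) prior on σ², the Normal likelihood is conjugate: posterior is Inv-Gamma(α + n/2, β + Σ(xᵢ−μ)²/2).
Σ(xᵢ−μ)² = (0.58)² + (-1.82)² + (2.31)² + (1.03)² + (2.14)² + (-2.45)² + (4.10)² + (4.26)² + (3.46)² + (-4.12)² + (2.21)² + (-0.30)² = 89.5056.
Posterior: Inv-Gamma(4.9 + 12/2, 15.6 + 89.5056/2) = Inv-Gamma(10.90, 60.35280).
Mode = β/(α+1) = 60.35280/11.90 = 5.0717.

5.0717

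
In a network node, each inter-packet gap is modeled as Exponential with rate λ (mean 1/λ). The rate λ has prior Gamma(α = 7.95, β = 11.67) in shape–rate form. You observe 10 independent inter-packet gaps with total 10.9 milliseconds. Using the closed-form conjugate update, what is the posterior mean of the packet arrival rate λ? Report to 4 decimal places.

0.7953

With a Gamma(shape α, rate β) prior on the exponential rate λ, the posterior after n observations with total T = Σxᵢ is Gamma(α+n, β+T).
Posterior: Gamma(7.95+10, 11.67+10.9) = Gamma(17.95, 22.57).
Posterior mean of λ = α/β = 17.95/22.57 = 0.7953.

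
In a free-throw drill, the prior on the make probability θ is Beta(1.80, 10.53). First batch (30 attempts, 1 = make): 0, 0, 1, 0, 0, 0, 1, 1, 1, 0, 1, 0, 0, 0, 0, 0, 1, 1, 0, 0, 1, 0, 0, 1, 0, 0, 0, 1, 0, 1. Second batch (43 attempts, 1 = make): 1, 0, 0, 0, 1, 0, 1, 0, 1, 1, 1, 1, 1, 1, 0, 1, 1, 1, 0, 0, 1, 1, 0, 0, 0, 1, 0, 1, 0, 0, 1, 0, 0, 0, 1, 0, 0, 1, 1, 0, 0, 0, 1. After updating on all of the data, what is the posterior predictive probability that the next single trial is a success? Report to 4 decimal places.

0.3961

The Beta prior is conjugate to a Binomial/Bernoulli likelihood; the update adds successes to α and failures to β.
After batch 1: Beta(1.80+11, 10.53+19) = Beta(12.80, 29.53).
After batch 2: Beta(12.80+21, 29.53+22) = Beta(33.80, 51.53).
For a single future Bernoulli trial, P(success | data) = α/(α+β) = 0.3961.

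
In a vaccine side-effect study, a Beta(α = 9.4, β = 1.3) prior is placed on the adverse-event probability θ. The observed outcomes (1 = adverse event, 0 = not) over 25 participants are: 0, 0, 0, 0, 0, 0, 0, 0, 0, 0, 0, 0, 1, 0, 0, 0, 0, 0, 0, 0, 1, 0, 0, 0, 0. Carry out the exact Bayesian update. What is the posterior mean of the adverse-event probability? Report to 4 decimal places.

The Beta prior is conjugate to a Binomial/Bernoulli likelihood; the update adds successes to α and failures to β.
Posterior: Beta(α+k, β+n−k) = Beta(9.4+2, 1.3+23) = Beta(11.4, 24.3).
Posterior mean = α/(α+β) = 11.4/35.7 = 0.3193.

0.3193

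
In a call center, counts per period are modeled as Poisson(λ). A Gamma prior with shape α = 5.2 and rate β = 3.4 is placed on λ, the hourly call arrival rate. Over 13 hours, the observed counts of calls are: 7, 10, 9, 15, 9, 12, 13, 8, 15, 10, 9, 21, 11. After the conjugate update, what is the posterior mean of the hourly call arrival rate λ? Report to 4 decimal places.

With a Gamma(shape α, rate β) prior, the Poisson likelihood is conjugate: the posterior is Gamma(α + ΣXᵢ, β + n).
Sum of counts S = 149 over n = 13 hours.
Posterior: Gamma(α+S, β+n) = Gamma(5.2+149, 3.4+13) = Gamma(154.2, 16.4).
Posterior mean = α/β = 154.2/16.4 = 9.4024.

9.4024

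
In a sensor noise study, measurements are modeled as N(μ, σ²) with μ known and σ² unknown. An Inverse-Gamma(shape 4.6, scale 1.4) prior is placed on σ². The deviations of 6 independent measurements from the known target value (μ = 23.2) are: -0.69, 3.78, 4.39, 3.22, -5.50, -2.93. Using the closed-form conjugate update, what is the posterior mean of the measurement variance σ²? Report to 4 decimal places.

With known mean μ and an Inverse-Gamma(α, β) prior on σ², the Normal likelihood is conjugate: posterior is Inv-Gamma(α + n/2, β + Σ(xᵢ−μ)²/2).
Σ(xᵢ−μ)² = (-0.69)² + (3.78)² + (4.39)² + (3.22)² + (-5.50)² + (-2.93)² = 83.2399.
Posterior: Inv-Gamma(4.6 + 6/2, 1.4 + 83.2399/2) = Inv-Gamma(7.60, 43.01995).
E[σ²|data] = β/(α−1) = 43.01995/6.60 = 6.5182.

6.5182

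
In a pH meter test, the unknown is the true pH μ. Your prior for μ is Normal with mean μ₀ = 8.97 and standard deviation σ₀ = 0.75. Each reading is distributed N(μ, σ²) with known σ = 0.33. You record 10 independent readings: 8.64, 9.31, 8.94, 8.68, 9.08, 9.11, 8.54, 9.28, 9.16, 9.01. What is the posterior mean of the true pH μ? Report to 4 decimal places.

For Normal data with known variance σ², a Normal(μ₀, σ₀²) prior on μ is conjugate. Posterior precision = 1/σ₀² + n/σ²; posterior mean is the precision-weighted average of μ₀ and x̄.
Σxᵢ = 8.64 + 9.31 + 8.94 + 8.68 + 9.08 + 9.11 + 8.54 + 9.28 + 9.16 + 9.01 = 89.75, so n·x̄ = 89.75.
σ₀² = 0.75² = 0.5625, σ² = 0.33² = 0.1089; σ² + n·σ₀² = 0.1089 + 10·0.5625 = 5.7339.
Posterior mean = (μ₀/σ₀² + n·x̄/σ²)/(1/σ₀² + n/σ²) = (σ²·μ₀ + σ₀²·n·x̄)/(σ² + n·σ₀²) = (0.1089·8.97 + 0.5625·89.75)/5.7339 = 51.461208/5.7339 = 8.9749.

8.9749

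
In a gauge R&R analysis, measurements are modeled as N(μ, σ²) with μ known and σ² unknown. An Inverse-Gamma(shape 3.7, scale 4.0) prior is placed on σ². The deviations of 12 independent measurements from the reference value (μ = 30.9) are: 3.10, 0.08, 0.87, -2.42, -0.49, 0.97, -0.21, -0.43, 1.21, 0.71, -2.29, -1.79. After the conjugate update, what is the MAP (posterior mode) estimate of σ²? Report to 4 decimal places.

1.6849

With known mean μ and an Inverse-Gamma(α, β) prior on σ², the Normal likelihood is conjugate: posterior is Inv-Gamma(α + n/2, β + Σ(xᵢ−μ)²/2).
Σ(xᵢ−μ)² = (3.10)² + (0.08)² + (0.87)² + (-2.42)² + (-0.49)² + (0.97)² + (-0.21)² + (-0.43)² + (1.21)² + (0.71)² + (-2.29)² + (-1.79)² = 28.0561.
Posterior: Inv-Gamma(3.7 + 12/2, 4.0 + 28.0561/2) = Inv-Gamma(9.70, 18.02805).
Mode = β/(α+1) = 18.02805/10.70 = 1.6849.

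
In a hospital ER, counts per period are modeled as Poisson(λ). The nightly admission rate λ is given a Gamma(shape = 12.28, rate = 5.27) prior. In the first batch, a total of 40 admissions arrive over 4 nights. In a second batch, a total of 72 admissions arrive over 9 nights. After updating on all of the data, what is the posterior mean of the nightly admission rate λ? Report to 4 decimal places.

6.8024

With a Gamma(shape α, rate β) prior, the Poisson likelihood is conjugate: the posterior is Gamma(α + ΣXᵢ, β + n).
After batch 1: Gamma(α+S, β+n) = Gamma(12.28+40, 5.27+4) = Gamma(52.28, 9.27).
After batch 2: Gamma(α+S, β+n) = Gamma(52.28+72, 9.27+9) = Gamma(124.28, 18.27).
Posterior mean = α/β = 124.28/18.27 = 6.8024.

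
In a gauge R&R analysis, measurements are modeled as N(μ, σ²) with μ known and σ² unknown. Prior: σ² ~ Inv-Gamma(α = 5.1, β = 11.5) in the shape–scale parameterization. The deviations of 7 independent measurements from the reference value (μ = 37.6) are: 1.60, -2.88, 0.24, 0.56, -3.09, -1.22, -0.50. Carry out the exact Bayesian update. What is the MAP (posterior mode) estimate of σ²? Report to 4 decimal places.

With known mean μ and an Inverse-Gamma(α, β) prior on σ², the Normal likelihood is conjugate: posterior is Inv-Gamma(α + n/2, β + Σ(xᵢ−μ)²/2).
Σ(xᵢ−μ)² = (1.60)² + (-2.88)² + (0.24)² + (0.56)² + (-3.09)² + (-1.22)² + (-0.50)² = 22.5121.
Posterior: Inv-Gamma(5.1 + 7/2, 11.5 + 22.5121/2) = Inv-Gamma(8.60, 22.75605).
Mode = β/(α+1) = 22.75605/9.60 = 2.3704.

2.3704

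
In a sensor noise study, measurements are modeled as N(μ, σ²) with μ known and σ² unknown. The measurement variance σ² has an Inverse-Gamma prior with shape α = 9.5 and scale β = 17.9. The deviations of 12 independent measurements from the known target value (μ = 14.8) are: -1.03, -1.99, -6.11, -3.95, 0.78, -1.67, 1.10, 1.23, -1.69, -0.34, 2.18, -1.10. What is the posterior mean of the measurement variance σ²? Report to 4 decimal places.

With known mean μ and an Inverse-Gamma(α, β) prior on σ², the Normal likelihood is conjugate: posterior is Inv-Gamma(α + n/2, β + Σ(xᵢ−μ)²/2).
Σ(xᵢ−μ)² = (-1.03)² + (-1.99)² + (-6.11)² + (-3.95)² + (0.78)² + (-1.67)² + (1.10)² + (1.23)² + (-1.69)² + (-0.34)² + (2.18)² + (-1.10)² = 73.0099.
Posterior: Inv-Gamma(9.5 + 12/2, 17.9 + 73.0099/2) = Inv-Gamma(15.50, 54.40495).
E[σ²|data] = β/(α−1) = 54.40495/14.50 = 3.7521.

3.7521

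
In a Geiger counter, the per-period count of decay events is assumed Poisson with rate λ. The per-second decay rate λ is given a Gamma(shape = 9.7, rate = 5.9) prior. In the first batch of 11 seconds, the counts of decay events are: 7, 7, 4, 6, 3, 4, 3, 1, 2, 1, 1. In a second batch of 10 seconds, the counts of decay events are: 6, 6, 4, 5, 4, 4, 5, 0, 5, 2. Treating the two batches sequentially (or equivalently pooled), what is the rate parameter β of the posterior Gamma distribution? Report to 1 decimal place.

26.9

With a Gamma(shape α, rate β) prior, the Poisson likelihood is conjugate: the posterior is Gamma(α + ΣXᵢ, β + n).
Batch 1: sum of counts S = 39 over n = 11 seconds.
After batch 1: Gamma(α+S, β+n) = Gamma(9.7+39, 5.9+11) = Gamma(48.7, 16.9).
Batch 2: sum of counts S = 41 over n = 10 seconds.
After batch 2: Gamma(α+S, β+n) = Gamma(48.7+41, 16.9+10) = Gamma(89.7, 26.9).
Posterior β = 26.9.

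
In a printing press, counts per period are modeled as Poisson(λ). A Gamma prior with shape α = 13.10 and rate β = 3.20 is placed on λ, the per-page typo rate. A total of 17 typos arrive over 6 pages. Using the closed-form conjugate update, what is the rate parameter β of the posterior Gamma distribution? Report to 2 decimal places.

9.20

With a Gamma(shape α, rate β) prior, the Poisson likelihood is conjugate: the posterior is Gamma(α + ΣXᵢ, β + n).
Posterior: Gamma(α+S, β+n) = Gamma(13.10+17, 3.20+6) = Gamma(30.10, 9.20).
Posterior β = 9.20.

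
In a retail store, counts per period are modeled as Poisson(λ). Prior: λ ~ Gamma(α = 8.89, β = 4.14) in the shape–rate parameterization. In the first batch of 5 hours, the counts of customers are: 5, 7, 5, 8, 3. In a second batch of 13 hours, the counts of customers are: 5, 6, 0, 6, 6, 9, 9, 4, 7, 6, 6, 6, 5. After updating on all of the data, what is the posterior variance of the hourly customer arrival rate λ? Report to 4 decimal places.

0.2283

With a Gamma(shape α, rate β) prior, the Poisson likelihood is conjugate: the posterior is Gamma(α + ΣXᵢ, β + n).
Batch 1: sum of counts S = 28 over n = 5 hours.
After batch 1: Gamma(α+S, β+n) = Gamma(8.89+28, 4.14+5) = Gamma(36.89, 9.14).
Batch 2: sum of counts S = 75 over n = 13 hours.
After batch 2: Gamma(α+S, β+n) = Gamma(36.89+75, 9.14+13) = Gamma(111.89, 22.14).
Var = α/β² = 111.89/22.14² = 0.2283.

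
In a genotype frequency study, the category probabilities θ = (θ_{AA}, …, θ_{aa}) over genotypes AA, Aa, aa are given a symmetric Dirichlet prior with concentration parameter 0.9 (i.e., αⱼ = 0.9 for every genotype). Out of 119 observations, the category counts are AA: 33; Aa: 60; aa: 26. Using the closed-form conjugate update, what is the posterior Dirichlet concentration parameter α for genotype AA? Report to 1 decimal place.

33.9

The Dirichlet prior is conjugate to the Multinomial likelihood: each posterior αⱼ = prior αⱼ + observed count nⱼ.
Posterior concentration: (33.9, 60.9, 26.9), total = 121.7.
α_{AA} = 0.9 + 33 = 33.9.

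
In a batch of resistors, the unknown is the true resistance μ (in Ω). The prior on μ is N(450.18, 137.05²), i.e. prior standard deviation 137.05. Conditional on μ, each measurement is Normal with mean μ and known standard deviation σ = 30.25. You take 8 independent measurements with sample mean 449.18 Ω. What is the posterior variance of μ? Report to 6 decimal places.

113.690461

For Normal data with known variance σ², a Normal(μ₀, σ₀²) prior on μ is conjugate. Posterior precision = 1/σ₀² + n/σ²; posterior mean is the precision-weighted average of μ₀ and x̄.
σ₀² = 137.05² = 18782.7025, σ² = 30.25² = 915.0625; σ² + n·σ₀² = 915.0625 + 8·18782.7025 = 151176.6825.
Posterior precision = 1/σ₀² + n/σ² = 1/18782.7025 + 8/915.0625 = (σ² + n·σ₀²)/(σ₀²σ²) = 151176.6825/(18782.7025·915.0625); posterior variance σₙ² = σ₀²σ²/(σ² + n·σ₀²) = 18782.7025·915.0625/151176.6825 = 113.690461.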